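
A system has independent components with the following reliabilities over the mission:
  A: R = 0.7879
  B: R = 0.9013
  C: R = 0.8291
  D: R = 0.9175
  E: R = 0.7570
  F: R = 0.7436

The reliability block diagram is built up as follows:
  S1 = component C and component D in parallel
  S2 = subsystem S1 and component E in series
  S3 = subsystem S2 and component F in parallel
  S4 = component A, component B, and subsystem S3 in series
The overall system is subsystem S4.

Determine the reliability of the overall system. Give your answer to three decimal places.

Parallel (C and D): 1 − (1 − 0.82910)(1 − 0.91750) = 0.98590
Series ([0.98590] and E): 0.98590 × 0.75700 = 0.74633
Parallel ([0.74633] and F): 1 − (1 − 0.74633)(1 − 0.74360) = 0.93496
Series (A, B, and [0.93496]): 0.78790 × 0.90130 × 0.93496 = 0.664

0.664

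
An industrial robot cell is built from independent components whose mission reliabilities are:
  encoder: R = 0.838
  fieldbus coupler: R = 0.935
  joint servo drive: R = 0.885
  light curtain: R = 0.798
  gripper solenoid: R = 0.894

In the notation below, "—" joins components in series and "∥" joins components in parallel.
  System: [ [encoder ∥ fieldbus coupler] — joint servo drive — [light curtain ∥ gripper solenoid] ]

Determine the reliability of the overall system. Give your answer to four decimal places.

0.8569

Parallel (encoder and fieldbus coupler): 1 − (1 − 0.838000)(1 − 0.935000) = 0.989470
Parallel (light curtain and gripper solenoid): 1 − (1 − 0.798000)(1 − 0.894000) = 0.978588
Series ([0.989470], joint servo drive, and [0.978588]): 0.989470 × 0.885000 × 0.978588 = 0.8569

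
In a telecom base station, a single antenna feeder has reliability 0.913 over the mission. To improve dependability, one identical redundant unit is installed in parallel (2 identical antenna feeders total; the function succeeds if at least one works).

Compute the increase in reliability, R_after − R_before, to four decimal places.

0.0794

R_before = 0.913
R_after = 1 − (1 − 0.913)^2 = 0.9924
ΔR = 0.9924 − 0.913 = 0.0794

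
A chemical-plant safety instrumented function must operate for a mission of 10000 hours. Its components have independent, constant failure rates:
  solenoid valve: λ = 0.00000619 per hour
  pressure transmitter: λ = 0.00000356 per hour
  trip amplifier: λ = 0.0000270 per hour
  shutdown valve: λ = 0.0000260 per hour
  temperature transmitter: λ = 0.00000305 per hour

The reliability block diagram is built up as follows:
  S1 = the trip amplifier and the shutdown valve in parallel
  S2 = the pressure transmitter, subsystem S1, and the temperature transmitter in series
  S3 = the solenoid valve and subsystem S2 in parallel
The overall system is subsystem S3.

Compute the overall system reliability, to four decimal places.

0.9931

R(solenoid valve) = exp(−0.00000619 × 10000) = 0.939977
R(pressure transmitter) = exp(−0.00000356 × 10000) = 0.965026
R(trip amplifier) = exp(−0.0000270 × 10000) = 0.763379
R(shutdown valve) = exp(−0.0000260 × 10000) = 0.771052
R(temperature transmitter) = exp(−0.00000305 × 10000) = 0.969960
Parallel (trip amplifier and shutdown valve): 1 − (1 − 0.763379)(1 − 0.771052) = 0.945826
Series (pressure transmitter, [0.945826], and temperature transmitter): 0.965026 × 0.945826 × 0.969960 = 0.885328
Parallel (solenoid valve and [0.885328]): 1 − (1 − 0.939977)(1 − 0.885328) = 0.9931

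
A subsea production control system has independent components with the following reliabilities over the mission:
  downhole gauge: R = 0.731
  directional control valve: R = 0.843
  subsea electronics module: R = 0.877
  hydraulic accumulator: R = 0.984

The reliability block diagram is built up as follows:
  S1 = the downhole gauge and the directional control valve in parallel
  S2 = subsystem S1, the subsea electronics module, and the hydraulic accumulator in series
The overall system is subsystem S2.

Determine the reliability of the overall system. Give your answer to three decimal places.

Parallel (downhole gauge and directional control valve): 1 − (1 − 0.73100)(1 − 0.84300) = 0.95777
Series ([0.95777], subsea electronics module, and hydraulic accumulator): 0.95777 × 0.87700 × 0.98400 = 0.827

0.827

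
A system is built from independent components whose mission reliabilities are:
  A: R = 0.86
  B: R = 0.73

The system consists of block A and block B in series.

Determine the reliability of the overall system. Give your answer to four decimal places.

0.6278

Series (A and B): 0.860000 × 0.730000 = 0.6278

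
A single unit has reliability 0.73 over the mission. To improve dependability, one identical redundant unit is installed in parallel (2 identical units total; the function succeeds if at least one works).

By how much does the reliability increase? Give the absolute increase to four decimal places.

0.1971

R_before = 0.73
R_after = 1 − (1 − 0.73)^2 = 0.9271
ΔR = 0.9271 − 0.73 = 0.1971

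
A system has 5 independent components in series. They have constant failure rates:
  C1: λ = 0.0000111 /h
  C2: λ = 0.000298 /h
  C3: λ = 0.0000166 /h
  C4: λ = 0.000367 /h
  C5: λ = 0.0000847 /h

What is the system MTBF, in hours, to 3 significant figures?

Series of exponential components: λ_sys = Σ λ_i
λ_sys = 0.0000111 + 0.000298 + 0.0000166 + 0.000367 + 0.0000847 = 7.7740e-04 /h
MTBF = 1 / λ_sys = 1290 h

1290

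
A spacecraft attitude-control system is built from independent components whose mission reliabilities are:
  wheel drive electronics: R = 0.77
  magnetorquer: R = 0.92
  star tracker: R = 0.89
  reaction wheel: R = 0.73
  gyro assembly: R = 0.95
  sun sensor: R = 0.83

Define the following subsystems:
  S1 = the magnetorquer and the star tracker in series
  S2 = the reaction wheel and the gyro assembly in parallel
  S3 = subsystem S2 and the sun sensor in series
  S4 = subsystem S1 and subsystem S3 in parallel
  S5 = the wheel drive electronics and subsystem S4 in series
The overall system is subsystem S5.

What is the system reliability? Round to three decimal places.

0.745

Series (magnetorquer and star tracker): 0.92000 × 0.89000 = 0.81880
Parallel (reaction wheel and gyro assembly): 1 − (1 − 0.73000)(1 − 0.95000) = 0.98650
Series ([0.98650] and sun sensor): 0.98650 × 0.83000 = 0.81880
Parallel ([0.81880] and [0.81880]): 1 − (1 − 0.81880)(1 − 0.81880) = 0.96717
Series (wheel drive electronics and [0.96717]): 0.77000 × 0.96717 = 0.745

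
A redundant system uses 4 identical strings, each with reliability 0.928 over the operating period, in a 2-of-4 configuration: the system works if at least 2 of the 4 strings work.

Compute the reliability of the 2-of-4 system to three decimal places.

R = Σ_{i=2}^{4} C(4,i) p^i (1−p)^{4−i} with p = 0.928
C(4,2)·0.928^2·0.072^2 = 0.02679
C(4,3)·0.928^3·0.072^1 = 0.23016
C(4,4)·0.928^4·0.072^0 = 0.74164
Sum = 0.999

0.999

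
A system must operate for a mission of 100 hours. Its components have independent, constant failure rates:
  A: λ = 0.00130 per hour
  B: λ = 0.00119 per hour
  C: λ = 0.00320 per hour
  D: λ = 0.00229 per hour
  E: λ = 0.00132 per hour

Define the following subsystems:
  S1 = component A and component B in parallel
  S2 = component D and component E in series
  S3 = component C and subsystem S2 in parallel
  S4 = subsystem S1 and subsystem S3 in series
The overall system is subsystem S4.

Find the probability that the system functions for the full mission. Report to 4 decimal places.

R(A) = exp(−0.00130 × 100) = 0.878095
R(B) = exp(−0.00119 × 100) = 0.887808
R(C) = exp(−0.00320 × 100) = 0.726149
R(D) = exp(−0.00229 × 100) = 0.795329
R(E) = exp(−0.00132 × 100) = 0.876341
Parallel (A and B): 1 − (1 − 0.878095)(1 − 0.887808) = 0.986323
Series (D and E): 0.795329 × 0.876341 = 0.696979
Parallel (C and [0.696979]): 1 − (1 − 0.726149)(1 − 0.696979) = 0.917017
Series ([0.986323] and [0.917017]): 0.986323 × 0.917017 = 0.9045

0.9045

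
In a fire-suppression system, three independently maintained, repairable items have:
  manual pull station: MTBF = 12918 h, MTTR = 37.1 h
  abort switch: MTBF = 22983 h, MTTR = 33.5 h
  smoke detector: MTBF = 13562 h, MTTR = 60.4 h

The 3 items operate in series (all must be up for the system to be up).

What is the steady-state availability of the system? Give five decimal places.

A(manual pull station) = MTBF/(MTBF+MTTR) = 12918/(12918+37.1) = 0.997136
A(abort switch) = MTBF/(MTBF+MTTR) = 22983/(22983+33.5) = 0.998545
A(smoke detector) = MTBF/(MTBF+MTTR) = 13562/(13562+60.4) = 0.995566
Series availability: 0.997136 × 0.998545 × 0.995566 = 0.99127

0.99127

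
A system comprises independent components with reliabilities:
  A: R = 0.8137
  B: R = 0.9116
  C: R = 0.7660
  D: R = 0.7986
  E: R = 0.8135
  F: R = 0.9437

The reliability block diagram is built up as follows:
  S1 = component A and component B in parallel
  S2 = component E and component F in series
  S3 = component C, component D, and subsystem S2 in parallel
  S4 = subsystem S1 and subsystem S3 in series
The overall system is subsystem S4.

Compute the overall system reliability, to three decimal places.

0.973

Parallel (A and B): 1 − (1 − 0.81370)(1 − 0.91160) = 0.98353
Series (E and F): 0.81350 × 0.94370 = 0.76770
Parallel (C, D, and [0.76770]): 1 − (1 − 0.76600)(1 − 0.79860)(1 − 0.76770) = 0.98905
Series ([0.98353] and [0.98905]): 0.98353 × 0.98905 = 0.973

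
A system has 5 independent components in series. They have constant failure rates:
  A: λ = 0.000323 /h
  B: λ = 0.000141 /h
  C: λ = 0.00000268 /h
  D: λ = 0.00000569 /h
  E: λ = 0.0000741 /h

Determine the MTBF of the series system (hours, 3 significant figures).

Series of exponential components: λ_sys = Σ λ_i
λ_sys = 0.000323 + 0.000141 + 0.00000268 + 0.00000569 + 0.0000741 = 5.4647e-04 /h
MTBF = 1 / λ_sys = 1830 h

1830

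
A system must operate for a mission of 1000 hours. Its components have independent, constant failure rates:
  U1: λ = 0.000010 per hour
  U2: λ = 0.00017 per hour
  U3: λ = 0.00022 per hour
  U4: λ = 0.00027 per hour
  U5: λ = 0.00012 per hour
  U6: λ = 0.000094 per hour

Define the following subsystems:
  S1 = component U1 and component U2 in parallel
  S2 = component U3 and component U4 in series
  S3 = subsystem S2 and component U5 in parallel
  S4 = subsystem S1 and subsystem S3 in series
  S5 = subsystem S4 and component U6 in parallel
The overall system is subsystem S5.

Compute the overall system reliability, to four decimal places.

R(U1) = exp(−0.000010 × 1000) = 0.990050
R(U2) = exp(−0.00017 × 1000) = 0.843665
R(U3) = exp(−0.00022 × 1000) = 0.802519
R(U4) = exp(−0.00027 × 1000) = 0.763379
R(U5) = exp(−0.00012 × 1000) = 0.886920
R(U6) = exp(−0.000094 × 1000) = 0.910283
Parallel (U1 and U2): 1 − (1 − 0.990050)(1 − 0.843665) = 0.998444
Series (U3 and U4): 0.802519 × 0.763379 = 0.612626
Parallel ([0.612626] and U5): 1 − (1 − 0.612626)(1 − 0.886920) = 0.956196
Series ([0.998444] and [0.956196]): 0.998444 × 0.956196 = 0.954708
Parallel ([0.954708] and U6): 1 − (1 − 0.954708)(1 − 0.910283) = 0.9959

0.9959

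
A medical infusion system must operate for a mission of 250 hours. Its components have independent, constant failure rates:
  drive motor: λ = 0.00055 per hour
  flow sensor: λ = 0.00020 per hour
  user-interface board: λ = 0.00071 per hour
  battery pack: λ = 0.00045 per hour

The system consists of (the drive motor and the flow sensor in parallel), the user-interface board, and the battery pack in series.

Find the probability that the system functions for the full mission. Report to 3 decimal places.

0.744

R(drive motor) = exp(−0.00055 × 250) = 0.87153
R(flow sensor) = exp(−0.00020 × 250) = 0.95123
R(user-interface board) = exp(−0.00071 × 250) = 0.83736
R(battery pack) = exp(−0.00045 × 250) = 0.89360
Parallel (drive motor and flow sensor): 1 − (1 − 0.87153)(1 − 0.95123) = 0.99373
Series ([0.99373], user-interface board, and battery pack): 0.99373 × 0.83736 × 0.89360 = 0.744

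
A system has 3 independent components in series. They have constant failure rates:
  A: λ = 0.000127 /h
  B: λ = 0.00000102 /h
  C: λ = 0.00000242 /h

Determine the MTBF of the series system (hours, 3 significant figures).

Series of exponential components: λ_sys = Σ λ_i
λ_sys = 0.000127 + 0.00000102 + 0.00000242 = 1.3044e-04 /h
MTBF = 1 / λ_sys = 7670 h

7670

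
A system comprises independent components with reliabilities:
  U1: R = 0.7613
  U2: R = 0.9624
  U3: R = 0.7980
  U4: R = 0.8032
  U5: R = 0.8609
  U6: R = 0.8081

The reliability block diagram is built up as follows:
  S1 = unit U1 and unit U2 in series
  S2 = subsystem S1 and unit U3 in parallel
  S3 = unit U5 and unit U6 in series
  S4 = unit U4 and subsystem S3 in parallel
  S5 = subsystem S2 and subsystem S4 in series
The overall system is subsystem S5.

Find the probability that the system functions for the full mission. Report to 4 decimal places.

0.8893

Series (U1 and U2): 0.761300 × 0.962400 = 0.732675
Parallel ([0.732675] and U3): 1 − (1 − 0.732675)(1 − 0.798000) = 0.946000
Series (U5 and U6): 0.860900 × 0.808100 = 0.695693
Parallel (U4 and [0.695693]): 1 − (1 − 0.803200)(1 − 0.695693) = 0.940112
Series ([0.946000] and [0.940112]): 0.946000 × 0.940112 = 0.8893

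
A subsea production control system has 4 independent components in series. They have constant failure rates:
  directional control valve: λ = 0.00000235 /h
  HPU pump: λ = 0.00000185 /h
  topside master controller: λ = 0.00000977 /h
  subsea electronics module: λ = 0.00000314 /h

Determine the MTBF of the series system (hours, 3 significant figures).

Series of exponential components: λ_sys = Σ λ_i
λ_sys = 0.00000235 + 0.00000185 + 0.00000977 + 0.00000314 = 1.7110e-05 /h
MTBF = 1 / λ_sys = 58400 h

58400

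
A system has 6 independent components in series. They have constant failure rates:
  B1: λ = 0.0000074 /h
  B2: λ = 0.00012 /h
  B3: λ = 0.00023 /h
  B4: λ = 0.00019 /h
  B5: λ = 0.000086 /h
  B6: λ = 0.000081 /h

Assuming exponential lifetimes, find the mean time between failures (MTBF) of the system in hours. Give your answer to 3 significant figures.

1400

Series of exponential components: λ_sys = Σ λ_i
λ_sys = 0.0000074 + 0.00012 + 0.00023 + 0.00019 + 0.000086 + 0.000081 = 7.1440e-04 /h
MTBF = 1 / λ_sys = 1400 h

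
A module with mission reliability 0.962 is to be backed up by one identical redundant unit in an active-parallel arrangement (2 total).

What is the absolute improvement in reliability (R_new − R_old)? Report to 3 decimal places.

0.037

R_before = 0.962
R_after = 1 − (1 − 0.962)^2 = 0.999
ΔR = 0.999 − 0.962 = 0.037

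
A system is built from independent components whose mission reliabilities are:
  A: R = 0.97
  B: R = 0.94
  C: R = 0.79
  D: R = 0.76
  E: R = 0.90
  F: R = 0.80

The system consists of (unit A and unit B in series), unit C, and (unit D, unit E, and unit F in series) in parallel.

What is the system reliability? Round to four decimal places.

Series (A and B): 0.970000 × 0.940000 = 0.911800
Series (D, E, and F): 0.760000 × 0.900000 × 0.800000 = 0.547200
Parallel ([0.911800], C, and [0.547200]): 1 − (1 − 0.911800)(1 − 0.790000)(1 − 0.547200) = 0.9916

0.9916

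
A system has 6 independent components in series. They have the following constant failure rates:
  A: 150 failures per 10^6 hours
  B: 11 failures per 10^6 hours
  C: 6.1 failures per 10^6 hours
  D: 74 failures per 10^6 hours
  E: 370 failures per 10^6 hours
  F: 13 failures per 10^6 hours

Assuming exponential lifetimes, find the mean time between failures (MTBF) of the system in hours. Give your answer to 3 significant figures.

1600

Series of exponential components: λ_sys = Σ λ_i
λ_sys = 0.00015 + 0.000011 + 0.0000061 + 0.000074 + 0.00037 + 0.000013 = 6.2410e-04 /h
MTBF = 1 / λ_sys = 1600 h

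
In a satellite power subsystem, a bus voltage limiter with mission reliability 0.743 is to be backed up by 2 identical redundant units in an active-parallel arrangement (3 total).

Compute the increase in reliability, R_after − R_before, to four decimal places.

R_before = 0.743
R_after = 1 − (1 − 0.743)^3 = 0.9830
ΔR = 0.9830 − 0.743 = 0.2400

0.2400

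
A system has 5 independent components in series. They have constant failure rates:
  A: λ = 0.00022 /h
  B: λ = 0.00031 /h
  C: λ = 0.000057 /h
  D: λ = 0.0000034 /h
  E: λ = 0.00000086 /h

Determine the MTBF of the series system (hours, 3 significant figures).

Series of exponential components: λ_sys = Σ λ_i
λ_sys = 0.00022 + 0.00031 + 0.000057 + 0.0000034 + 0.00000086 = 5.9126e-04 /h
MTBF = 1 / λ_sys = 1690 h

1690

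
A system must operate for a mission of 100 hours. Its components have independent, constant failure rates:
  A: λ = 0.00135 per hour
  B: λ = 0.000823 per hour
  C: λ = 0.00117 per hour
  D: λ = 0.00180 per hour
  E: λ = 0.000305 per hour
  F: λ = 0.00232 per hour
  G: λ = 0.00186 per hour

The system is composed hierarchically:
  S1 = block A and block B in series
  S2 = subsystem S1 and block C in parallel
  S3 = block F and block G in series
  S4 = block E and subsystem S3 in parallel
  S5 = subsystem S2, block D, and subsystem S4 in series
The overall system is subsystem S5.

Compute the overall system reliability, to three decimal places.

R(A) = exp(−0.00135 × 100) = 0.87372
R(B) = exp(−0.000823 × 100) = 0.92100
R(C) = exp(−0.00117 × 100) = 0.88959
R(D) = exp(−0.00180 × 100) = 0.83527
R(E) = exp(−0.000305 × 100) = 0.96996
R(F) = exp(−0.00232 × 100) = 0.79295
R(G) = exp(−0.00186 × 100) = 0.83027
Series (A and B): 0.87372 × 0.92100 = 0.80470
Parallel ([0.80470] and C): 1 − (1 − 0.80470)(1 − 0.88959) = 0.97844
Series (F and G): 0.79295 × 0.83027 = 0.65836
Parallel (E and [0.65836]): 1 − (1 − 0.96996)(1 − 0.65836) = 0.98974
Series ([0.97844], D, and [0.98974]): 0.97844 × 0.83527 × 0.98974 = 0.809

0.809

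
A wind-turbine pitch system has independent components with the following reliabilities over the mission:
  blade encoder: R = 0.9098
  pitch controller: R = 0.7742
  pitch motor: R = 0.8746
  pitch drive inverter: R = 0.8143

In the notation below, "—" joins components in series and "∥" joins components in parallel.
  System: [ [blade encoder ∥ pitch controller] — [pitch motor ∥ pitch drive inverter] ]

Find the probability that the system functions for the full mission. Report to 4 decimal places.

Parallel (blade encoder and pitch controller): 1 − (1 − 0.909800)(1 − 0.774200) = 0.979633
Parallel (pitch motor and pitch drive inverter): 1 − (1 − 0.874600)(1 − 0.814300) = 0.976713
Series ([0.979633] and [0.976713]): 0.979633 × 0.976713 = 0.9568

0.9568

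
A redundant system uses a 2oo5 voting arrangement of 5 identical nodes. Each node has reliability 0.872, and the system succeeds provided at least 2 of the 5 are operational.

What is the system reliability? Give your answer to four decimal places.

R = Σ_{i=2}^{5} C(5,i) p^i (1−p)^{5−i} with p = 0.872
C(5,2)·0.872^2·0.128^3 = 0.015946
C(5,3)·0.872^3·0.128^2 = 0.108635
C(5,4)·0.872^4·0.128^1 = 0.370038
C(5,5)·0.872^5·0.128^0 = 0.504176
Sum = 0.9988

0.9988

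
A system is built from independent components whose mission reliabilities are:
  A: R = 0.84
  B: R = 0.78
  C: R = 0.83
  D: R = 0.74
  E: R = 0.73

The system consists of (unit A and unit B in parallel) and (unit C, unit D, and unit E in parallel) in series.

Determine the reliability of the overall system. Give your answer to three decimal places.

0.953

Parallel (A and B): 1 − (1 − 0.84000)(1 − 0.78000) = 0.96480
Parallel (C, D, and E): 1 − (1 − 0.83000)(1 − 0.74000)(1 − 0.73000) = 0.98807
Series ([0.96480] and [0.98807]): 0.96480 × 0.98807 = 0.953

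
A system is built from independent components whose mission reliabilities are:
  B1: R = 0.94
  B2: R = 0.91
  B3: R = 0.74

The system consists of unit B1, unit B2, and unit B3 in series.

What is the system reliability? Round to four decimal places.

Series (B1, B2, and B3): 0.940000 × 0.910000 × 0.740000 = 0.6330

0.6330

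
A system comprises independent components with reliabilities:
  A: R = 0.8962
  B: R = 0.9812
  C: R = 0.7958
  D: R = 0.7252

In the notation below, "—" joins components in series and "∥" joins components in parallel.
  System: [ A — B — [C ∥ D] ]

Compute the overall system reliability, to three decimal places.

Parallel (C and D): 1 − (1 − 0.79580)(1 − 0.72520) = 0.94389
Series (A, B, and [0.94389]): 0.89620 × 0.98120 × 0.94389 = 0.830

0.830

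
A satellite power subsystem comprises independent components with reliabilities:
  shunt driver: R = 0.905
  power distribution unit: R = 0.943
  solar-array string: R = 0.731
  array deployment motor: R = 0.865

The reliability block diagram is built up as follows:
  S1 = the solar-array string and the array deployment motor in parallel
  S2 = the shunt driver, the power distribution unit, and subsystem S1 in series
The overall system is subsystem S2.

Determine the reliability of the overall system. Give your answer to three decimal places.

Parallel (solar-array string and array deployment motor): 1 − (1 − 0.73100)(1 − 0.86500) = 0.96369
Series (shunt driver, power distribution unit, and [0.96369]): 0.90500 × 0.94300 × 0.96369 = 0.822

0.822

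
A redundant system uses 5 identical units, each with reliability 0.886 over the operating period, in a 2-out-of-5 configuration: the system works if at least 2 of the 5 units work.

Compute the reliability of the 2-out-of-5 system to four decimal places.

R = Σ_{i=2}^{5} C(5,i) p^i (1−p)^{5−i} with p = 0.886
C(5,2)·0.886^2·0.114^3 = 0.011630
C(5,3)·0.886^3·0.114^2 = 0.090388
C(5,4)·0.886^4·0.114^1 = 0.351245
C(5,5)·0.886^5·0.114^0 = 0.545970
Sum = 0.9992

0.9992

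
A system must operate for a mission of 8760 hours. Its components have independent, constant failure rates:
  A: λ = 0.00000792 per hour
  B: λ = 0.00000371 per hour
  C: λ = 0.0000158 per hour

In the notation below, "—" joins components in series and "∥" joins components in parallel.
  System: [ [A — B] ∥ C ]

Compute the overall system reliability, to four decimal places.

R(A) = exp(−0.00000792 × 8760) = 0.932973
R(B) = exp(−0.00000371 × 8760) = 0.968023
R(C) = exp(−0.0000158 × 8760) = 0.870743
Series (A and B): 0.932973 × 0.968023 = 0.903139
Parallel ([0.903139] and C): 1 − (1 − 0.903139)(1 − 0.870743) = 0.9875

0.9875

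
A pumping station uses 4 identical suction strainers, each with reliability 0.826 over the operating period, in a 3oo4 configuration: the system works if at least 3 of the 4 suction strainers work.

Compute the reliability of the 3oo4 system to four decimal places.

R = Σ_{i=3}^{4} C(4,i) p^i (1−p)^{4−i} with p = 0.826
C(4,3)·0.826^3·0.174^1 = 0.392238
C(4,4)·0.826^4·0.174^0 = 0.465501
Sum = 0.8577

0.8577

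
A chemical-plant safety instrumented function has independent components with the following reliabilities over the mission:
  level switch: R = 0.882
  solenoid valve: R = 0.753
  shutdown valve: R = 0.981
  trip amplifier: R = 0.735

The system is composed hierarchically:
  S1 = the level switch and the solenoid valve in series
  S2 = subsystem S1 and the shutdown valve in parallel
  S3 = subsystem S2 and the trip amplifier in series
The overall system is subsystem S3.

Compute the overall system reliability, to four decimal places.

Series (level switch and solenoid valve): 0.882000 × 0.753000 = 0.664146
Parallel ([0.664146] and shutdown valve): 1 − (1 − 0.664146)(1 − 0.981000) = 0.993619
Series ([0.993619] and trip amplifier): 0.993619 × 0.735000 = 0.7303

0.7303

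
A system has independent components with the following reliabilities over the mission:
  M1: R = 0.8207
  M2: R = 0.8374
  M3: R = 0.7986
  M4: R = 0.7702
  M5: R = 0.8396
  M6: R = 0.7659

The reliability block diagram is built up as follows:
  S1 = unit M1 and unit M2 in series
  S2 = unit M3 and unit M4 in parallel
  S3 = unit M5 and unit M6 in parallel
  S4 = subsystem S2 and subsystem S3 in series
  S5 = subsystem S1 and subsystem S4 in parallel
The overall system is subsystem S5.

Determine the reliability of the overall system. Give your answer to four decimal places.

Series (M1 and M2): 0.820700 × 0.837400 = 0.687254
Parallel (M3 and M4): 1 − (1 − 0.798600)(1 − 0.770200) = 0.953718
Parallel (M5 and M6): 1 − (1 − 0.839600)(1 − 0.765900) = 0.962450
Series ([0.953718] and [0.962450]): 0.953718 × 0.962450 = 0.917906
Parallel ([0.687254] and [0.917906]): 1 − (1 − 0.687254)(1 − 0.917906) = 0.9743

0.9743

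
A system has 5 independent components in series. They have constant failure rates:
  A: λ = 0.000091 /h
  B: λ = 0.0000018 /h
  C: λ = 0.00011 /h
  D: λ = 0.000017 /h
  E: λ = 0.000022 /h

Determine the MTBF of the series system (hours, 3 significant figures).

4140

Series of exponential components: λ_sys = Σ λ_i
λ_sys = 0.000091 + 0.0000018 + 0.00011 + 0.000017 + 0.000022 = 2.4180e-04 /h
MTBF = 1 / λ_sys = 4140 h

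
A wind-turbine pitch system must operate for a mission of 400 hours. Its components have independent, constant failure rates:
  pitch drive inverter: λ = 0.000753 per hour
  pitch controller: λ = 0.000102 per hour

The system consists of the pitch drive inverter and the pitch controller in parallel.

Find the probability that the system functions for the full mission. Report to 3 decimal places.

0.990

R(pitch drive inverter) = exp(−0.000753 × 400) = 0.73993
R(pitch controller) = exp(−0.000102 × 400) = 0.96002
Parallel (pitch drive inverter and pitch controller): 1 − (1 − 0.73993)(1 − 0.96002) = 0.990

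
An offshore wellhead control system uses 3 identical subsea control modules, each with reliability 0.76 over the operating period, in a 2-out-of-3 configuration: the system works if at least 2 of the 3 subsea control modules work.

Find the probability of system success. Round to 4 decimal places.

0.8548

R = Σ_{i=2}^{3} C(3,i) p^i (1−p)^{3−i} with p = 0.76
C(3,2)·0.76^2·0.24^1 = 0.415872
C(3,3)·0.76^3·0.24^0 = 0.438976
Sum = 0.8548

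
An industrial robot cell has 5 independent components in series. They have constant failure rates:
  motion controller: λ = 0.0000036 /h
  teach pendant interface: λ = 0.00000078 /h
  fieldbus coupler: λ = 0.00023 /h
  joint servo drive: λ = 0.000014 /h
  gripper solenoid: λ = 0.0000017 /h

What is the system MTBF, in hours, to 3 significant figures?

Series of exponential components: λ_sys = Σ λ_i
λ_sys = 0.0000036 + 0.00000078 + 0.00023 + 0.000014 + 0.0000017 = 2.5008e-04 /h
MTBF = 1 / λ_sys = 4000 h

4000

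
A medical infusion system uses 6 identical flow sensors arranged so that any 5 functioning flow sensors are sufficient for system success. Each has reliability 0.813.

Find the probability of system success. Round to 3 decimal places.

0.687

R = Σ_{i=5}^{6} C(6,i) p^i (1−p)^{6−i} with p = 0.813
C(6,5)·0.813^5·0.187^1 = 0.39852
C(6,6)·0.813^6·0.187^0 = 0.28876
Sum = 0.687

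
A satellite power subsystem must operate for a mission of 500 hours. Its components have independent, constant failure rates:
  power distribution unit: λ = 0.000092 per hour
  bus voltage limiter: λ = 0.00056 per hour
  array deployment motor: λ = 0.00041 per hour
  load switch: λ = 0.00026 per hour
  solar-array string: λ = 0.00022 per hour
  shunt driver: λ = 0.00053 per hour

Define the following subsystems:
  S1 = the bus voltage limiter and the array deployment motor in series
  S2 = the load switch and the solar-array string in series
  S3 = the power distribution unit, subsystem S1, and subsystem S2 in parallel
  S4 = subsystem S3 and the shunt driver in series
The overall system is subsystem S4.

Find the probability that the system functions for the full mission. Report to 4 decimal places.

0.7644

R(power distribution unit) = exp(−0.000092 × 500) = 0.955042
R(bus voltage limiter) = exp(−0.00056 × 500) = 0.755784
R(array deployment motor) = exp(−0.00041 × 500) = 0.814647
R(load switch) = exp(−0.00026 × 500) = 0.878095
R(solar-array string) = exp(−0.00022 × 500) = 0.895834
R(shunt driver) = exp(−0.00053 × 500) = 0.767206
Series (bus voltage limiter and array deployment motor): 0.755784 × 0.814647 = 0.615697
Series (load switch and solar-array string): 0.878095 × 0.895834 = 0.786627
Parallel (power distribution unit, [0.615697], and [0.786627]): 1 − (1 − 0.955042)(1 − 0.615697)(1 − 0.786627) = 0.996313
Series ([0.996313] and shunt driver): 0.996313 × 0.767206 = 0.7644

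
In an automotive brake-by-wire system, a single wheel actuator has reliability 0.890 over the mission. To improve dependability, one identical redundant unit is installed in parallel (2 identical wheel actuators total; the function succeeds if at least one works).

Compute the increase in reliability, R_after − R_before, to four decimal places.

0.0979

R_before = 0.890
R_after = 1 − (1 − 0.890)^2 = 0.9879
ΔR = 0.9879 − 0.890 = 0.0979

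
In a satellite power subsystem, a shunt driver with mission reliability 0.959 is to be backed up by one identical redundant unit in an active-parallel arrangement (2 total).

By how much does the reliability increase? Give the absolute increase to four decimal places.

0.0393

R_before = 0.959
R_after = 1 − (1 − 0.959)^2 = 0.9983
ΔR = 0.9983 − 0.959 = 0.0393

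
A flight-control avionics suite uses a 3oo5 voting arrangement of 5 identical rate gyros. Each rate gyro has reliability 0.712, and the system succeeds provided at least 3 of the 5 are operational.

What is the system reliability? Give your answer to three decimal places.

R = Σ_{i=3}^{5} C(5,i) p^i (1−p)^{5−i} with p = 0.712
C(5,3)·0.712^3·0.288^2 = 0.29938
C(5,4)·0.712^4·0.288^1 = 0.37007
C(5,5)·0.712^5·0.288^0 = 0.18298
Sum = 0.852

0.852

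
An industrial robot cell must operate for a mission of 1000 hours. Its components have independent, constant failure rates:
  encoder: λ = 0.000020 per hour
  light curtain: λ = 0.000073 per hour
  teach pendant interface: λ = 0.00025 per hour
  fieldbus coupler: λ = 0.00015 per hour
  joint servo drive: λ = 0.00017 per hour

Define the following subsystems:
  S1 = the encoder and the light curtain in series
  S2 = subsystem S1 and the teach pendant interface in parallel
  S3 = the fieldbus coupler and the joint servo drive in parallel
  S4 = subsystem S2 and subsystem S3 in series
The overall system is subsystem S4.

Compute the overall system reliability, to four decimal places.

0.9590

R(encoder) = exp(−0.000020 × 1000) = 0.980199
R(light curtain) = exp(−0.000073 × 1000) = 0.929601
R(teach pendant interface) = exp(−0.00025 × 1000) = 0.778801
R(fieldbus coupler) = exp(−0.00015 × 1000) = 0.860708
R(joint servo drive) = exp(−0.00017 × 1000) = 0.843665
Series (encoder and light curtain): 0.980199 × 0.929601 = 0.911194
Parallel ([0.911194] and teach pendant interface): 1 − (1 − 0.911194)(1 − 0.778801) = 0.980356
Parallel (fieldbus coupler and joint servo drive): 1 − (1 − 0.860708)(1 − 0.843665) = 0.978224
Series ([0.980356] and [0.978224]): 0.980356 × 0.978224 = 0.9590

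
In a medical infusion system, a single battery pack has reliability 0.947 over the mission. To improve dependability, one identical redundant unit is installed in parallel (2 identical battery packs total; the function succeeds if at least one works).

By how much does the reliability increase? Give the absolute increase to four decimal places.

0.0502

R_before = 0.947
R_after = 1 − (1 − 0.947)^2 = 0.9972
ΔR = 0.9972 − 0.947 = 0.0502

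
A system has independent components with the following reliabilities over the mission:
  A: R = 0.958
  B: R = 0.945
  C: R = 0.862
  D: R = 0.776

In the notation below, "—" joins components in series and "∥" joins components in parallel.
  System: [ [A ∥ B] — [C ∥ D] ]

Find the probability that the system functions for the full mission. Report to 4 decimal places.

0.9668

Parallel (A and B): 1 − (1 − 0.958000)(1 − 0.945000) = 0.997690
Parallel (C and D): 1 − (1 − 0.862000)(1 − 0.776000) = 0.969088
Series ([0.997690] and [0.969088]): 0.997690 × 0.969088 = 0.9668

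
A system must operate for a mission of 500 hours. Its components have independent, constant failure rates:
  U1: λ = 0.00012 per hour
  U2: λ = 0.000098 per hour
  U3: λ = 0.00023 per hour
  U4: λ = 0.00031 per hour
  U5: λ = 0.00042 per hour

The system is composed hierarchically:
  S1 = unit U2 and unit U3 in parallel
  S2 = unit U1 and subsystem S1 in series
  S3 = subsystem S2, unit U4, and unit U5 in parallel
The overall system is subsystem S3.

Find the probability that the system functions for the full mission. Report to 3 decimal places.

R(U1) = exp(−0.00012 × 500) = 0.94176
R(U2) = exp(−0.000098 × 500) = 0.95218
R(U3) = exp(−0.00023 × 500) = 0.89137
R(U4) = exp(−0.00031 × 500) = 0.85642
R(U5) = exp(−0.00042 × 500) = 0.81058
Parallel (U2 and U3): 1 − (1 − 0.95218)(1 − 0.89137) = 0.99481
Series (U1 and [0.99481]): 0.94176 × 0.99481 = 0.93687
Parallel ([0.93687], U4, and U5): 1 − (1 − 0.93687)(1 − 0.85642)(1 − 0.81058) = 0.998

0.998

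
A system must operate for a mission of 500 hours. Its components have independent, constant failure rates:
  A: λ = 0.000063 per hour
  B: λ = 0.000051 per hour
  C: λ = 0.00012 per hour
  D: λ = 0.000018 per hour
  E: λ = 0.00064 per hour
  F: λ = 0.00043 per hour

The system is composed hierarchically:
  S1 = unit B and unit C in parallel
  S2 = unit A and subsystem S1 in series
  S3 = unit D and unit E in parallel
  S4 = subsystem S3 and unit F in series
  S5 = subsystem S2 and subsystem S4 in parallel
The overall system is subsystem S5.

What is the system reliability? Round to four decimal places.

0.9937

R(A) = exp(−0.000063 × 500) = 0.968991
R(B) = exp(−0.000051 × 500) = 0.974822
R(C) = exp(−0.00012 × 500) = 0.941765
R(D) = exp(−0.000018 × 500) = 0.991040
R(E) = exp(−0.00064 × 500) = 0.726149
R(F) = exp(−0.00043 × 500) = 0.806541
Parallel (B and C): 1 − (1 − 0.974822)(1 − 0.941765) = 0.998534
Series (A and [0.998534]): 0.968991 × 0.998534 = 0.967570
Parallel (D and E): 1 − (1 − 0.991040)(1 − 0.726149) = 0.997546
Series ([0.997546] and F): 0.997546 × 0.806541 = 0.804562
Parallel ([0.967570] and [0.804562]): 1 − (1 − 0.967570)(1 − 0.804562) = 0.9937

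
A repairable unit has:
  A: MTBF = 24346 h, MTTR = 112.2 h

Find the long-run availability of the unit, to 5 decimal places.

A(A) = MTBF/(MTBF+MTTR) = 24346/(24346+112.2) = 0.99541

0.99541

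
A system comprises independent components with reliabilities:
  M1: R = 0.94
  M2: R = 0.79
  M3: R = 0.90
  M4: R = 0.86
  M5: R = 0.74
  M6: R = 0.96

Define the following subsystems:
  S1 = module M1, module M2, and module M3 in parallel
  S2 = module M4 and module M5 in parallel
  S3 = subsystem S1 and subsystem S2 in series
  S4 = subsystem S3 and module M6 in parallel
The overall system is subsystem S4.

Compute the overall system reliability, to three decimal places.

0.998

Parallel (M1, M2, and M3): 1 − (1 − 0.94000)(1 − 0.79000)(1 − 0.90000) = 0.99874
Parallel (M4 and M5): 1 − (1 − 0.86000)(1 − 0.74000) = 0.96360
Series ([0.99874] and [0.96360]): 0.99874 × 0.96360 = 0.96239
Parallel ([0.96239] and M6): 1 − (1 − 0.96239)(1 − 0.96000) = 0.998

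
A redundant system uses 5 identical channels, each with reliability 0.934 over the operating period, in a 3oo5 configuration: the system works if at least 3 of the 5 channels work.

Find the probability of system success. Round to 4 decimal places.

R = Σ_{i=3}^{5} C(5,i) p^i (1−p)^{5−i} with p = 0.934
C(5,3)·0.934^3·0.066^2 = 0.035492
C(5,4)·0.934^4·0.066^1 = 0.251132
C(5,5)·0.934^5·0.066^0 = 0.710779
Sum = 0.9974

0.9974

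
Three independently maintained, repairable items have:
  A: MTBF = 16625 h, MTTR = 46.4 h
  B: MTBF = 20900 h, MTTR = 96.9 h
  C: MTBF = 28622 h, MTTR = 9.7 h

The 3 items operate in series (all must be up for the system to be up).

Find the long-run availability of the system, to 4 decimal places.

A(A) = MTBF/(MTBF+MTTR) = 16625/(16625+46.4) = 0.997217
A(B) = MTBF/(MTBF+MTTR) = 20900/(20900+96.9) = 0.995385
A(C) = MTBF/(MTBF+MTTR) = 28622/(28622+9.7) = 0.999661
Series availability: 0.997217 × 0.995385 × 0.999661 = 0.9923

0.9923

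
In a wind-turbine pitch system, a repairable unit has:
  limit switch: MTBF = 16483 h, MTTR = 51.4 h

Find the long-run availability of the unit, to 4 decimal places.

0.9969

A(limit switch) = MTBF/(MTBF+MTTR) = 16483/(16483+51.4) = 0.9969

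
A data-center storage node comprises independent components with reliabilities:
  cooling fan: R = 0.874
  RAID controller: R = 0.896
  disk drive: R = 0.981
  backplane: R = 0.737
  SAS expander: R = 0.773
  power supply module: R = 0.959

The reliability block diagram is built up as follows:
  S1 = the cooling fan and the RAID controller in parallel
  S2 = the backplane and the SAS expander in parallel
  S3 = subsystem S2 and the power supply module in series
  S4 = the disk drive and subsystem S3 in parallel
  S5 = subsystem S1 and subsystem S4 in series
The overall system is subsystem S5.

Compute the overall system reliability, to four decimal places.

0.9851

Parallel (cooling fan and RAID controller): 1 − (1 − 0.874000)(1 − 0.896000) = 0.986896
Parallel (backplane and SAS expander): 1 − (1 − 0.737000)(1 − 0.773000) = 0.940299
Series ([0.940299] and power supply module): 0.940299 × 0.959000 = 0.901747
Parallel (disk drive and [0.901747]): 1 − (1 − 0.981000)(1 − 0.901747) = 0.998133
Series ([0.986896] and [0.998133]): 0.986896 × 0.998133 = 0.9851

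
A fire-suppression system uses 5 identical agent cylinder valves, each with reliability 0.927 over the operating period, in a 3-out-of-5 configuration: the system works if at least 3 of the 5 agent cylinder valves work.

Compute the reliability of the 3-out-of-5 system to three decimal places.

0.997

R = Σ_{i=3}^{5} C(5,i) p^i (1−p)^{5−i} with p = 0.927
C(5,3)·0.927^3·0.073^2 = 0.04245
C(5,4)·0.927^4·0.073^1 = 0.26953
C(5,5)·0.927^5·0.073^0 = 0.68454
Sum = 0.997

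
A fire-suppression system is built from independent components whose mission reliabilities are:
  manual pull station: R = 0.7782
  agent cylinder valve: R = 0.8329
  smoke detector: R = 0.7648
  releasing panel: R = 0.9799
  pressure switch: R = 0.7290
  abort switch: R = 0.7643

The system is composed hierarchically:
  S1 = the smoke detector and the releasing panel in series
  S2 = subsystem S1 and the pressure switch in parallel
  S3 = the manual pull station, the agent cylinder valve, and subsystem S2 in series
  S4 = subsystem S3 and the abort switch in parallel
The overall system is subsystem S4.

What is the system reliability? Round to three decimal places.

0.907

Series (smoke detector and releasing panel): 0.76480 × 0.97990 = 0.74943
Parallel ([0.74943] and pressure switch): 1 − (1 − 0.74943)(1 − 0.72900) = 0.93210
Series (manual pull station, agent cylinder valve, and [0.93210]): 0.77820 × 0.83290 × 0.93210 = 0.60415
Parallel ([0.60415] and abort switch): 1 − (1 − 0.60415)(1 − 0.76430) = 0.907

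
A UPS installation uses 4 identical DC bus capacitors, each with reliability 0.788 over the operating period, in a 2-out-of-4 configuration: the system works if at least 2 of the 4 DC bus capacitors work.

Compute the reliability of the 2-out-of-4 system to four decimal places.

0.9679

R = Σ_{i=2}^{4} C(4,i) p^i (1−p)^{4−i} with p = 0.788
C(4,2)·0.788^2·0.212^2 = 0.167446
C(4,3)·0.788^3·0.212^1 = 0.414930
C(4,4)·0.788^4·0.212^0 = 0.385571
Sum = 0.9679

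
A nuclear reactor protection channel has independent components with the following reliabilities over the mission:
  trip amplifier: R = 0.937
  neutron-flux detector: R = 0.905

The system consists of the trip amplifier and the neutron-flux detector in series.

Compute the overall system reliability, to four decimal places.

0.8480

Series (trip amplifier and neutron-flux detector): 0.937000 × 0.905000 = 0.8480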